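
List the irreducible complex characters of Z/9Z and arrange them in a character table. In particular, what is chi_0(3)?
Character table of Z/9Z (irreps indexed chi_0,...,chi_8 with chi_k(m) = zeta_9^(k*m), zeta_9 = exp(2*pi*i/9)):
  irrep \ class  {0} (size 1)  {1} (size 1)    {2} (size 1)    {3} (size 1)    {4} (size 1)    {5} (size 1)    {6} (size 1)    {7} (size 1)    {8} (size 1)  
  chi_0          1             1               1               1               1               1               1               1               1             
  chi_1          1             exp(2*I*pi/9)   exp(4*I*pi/9)   exp(2*I*pi/3)   exp(8*I*pi/9)   exp(-8*I*pi/9)  exp(-2*I*pi/3)  exp(-4*I*pi/9)  exp(-2*I*pi/9)
  chi_2          1             exp(4*I*pi/9)   exp(8*I*pi/9)   exp(-2*I*pi/3)  exp(-2*I*pi/9)  exp(2*I*pi/9)   exp(2*I*pi/3)   exp(-8*I*pi/9)  exp(-4*I*pi/9)
  chi_3          1             exp(2*I*pi/3)   exp(-2*I*pi/3)  1               exp(2*I*pi/3)   exp(-2*I*pi/3)  1               exp(2*I*pi/3)   exp(-2*I*pi/3)
  chi_4          1             exp(8*I*pi/9)   exp(-2*I*pi/9)  exp(2*I*pi/3)   exp(-4*I*pi/9)  exp(4*I*pi/9)   exp(-2*I*pi/3)  exp(2*I*pi/9)   exp(-8*I*pi/9)
  chi_5          1             exp(-8*I*pi/9)  exp(2*I*pi/9)   exp(-2*I*pi/3)  exp(4*I*pi/9)   exp(-4*I*pi/9)  exp(2*I*pi/3)   exp(-2*I*pi/9)  exp(8*I*pi/9) 
  chi_6          1             exp(-2*I*pi/3)  exp(2*I*pi/3)   1               exp(-2*I*pi/3)  exp(2*I*pi/3)   1               exp(-2*I*pi/3)  exp(2*I*pi/3) 
  chi_7          1             exp(-4*I*pi/9)  exp(-8*I*pi/9)  exp(2*I*pi/3)   exp(2*I*pi/9)   exp(-2*I*pi/9)  exp(-2*I*pi/3)  exp(8*I*pi/9)   exp(4*I*pi/9) 
  chi_8          1             exp(-2*I*pi/9)  exp(-4*I*pi/9)  exp(-2*I*pi/3)  exp(-8*I*pi/9)  exp(8*I*pi/9)   exp(2*I*pi/3)   exp(4*I*pi/9)   exp(2*I*pi/9) 

Spot check: chi_0(3) = zeta_9^(0*3) = zeta_9^0 = 1.

Z/9Z is abelian, so all 9 irreducible complex representations are 1-dimensional. They are given by chi_k(m) = zeta_9^(k*m) for k = 0,...,8. Row orthogonality: sum_m chi_k(m) conj(chi_l(m)) = 9 * [k = l].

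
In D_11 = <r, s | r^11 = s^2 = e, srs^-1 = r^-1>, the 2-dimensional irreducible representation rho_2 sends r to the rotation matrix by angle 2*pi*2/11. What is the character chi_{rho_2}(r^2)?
chi_{rho_2}(r^2) = 2*cos(2*pi*2*2/11) = -2*cos(3*pi/11)

Why: rho_2(r^2) is rotation by angle 2*pi*2*2/11, whose trace is 2*cos(2*pi*2*2/11) = -2*cos(3*pi/11).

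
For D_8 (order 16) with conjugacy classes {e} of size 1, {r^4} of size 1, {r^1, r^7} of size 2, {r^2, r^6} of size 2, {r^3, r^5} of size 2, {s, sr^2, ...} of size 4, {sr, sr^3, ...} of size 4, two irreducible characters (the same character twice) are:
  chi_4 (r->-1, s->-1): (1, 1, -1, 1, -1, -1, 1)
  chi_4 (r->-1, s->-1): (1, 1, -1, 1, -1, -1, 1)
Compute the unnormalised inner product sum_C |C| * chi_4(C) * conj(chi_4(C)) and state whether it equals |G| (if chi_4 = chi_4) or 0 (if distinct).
Sum = 16 = |G| = 16; so <chi_4, chi_4> = 1 (norm-1 confirms irreducibility).

Justification: Compute term by term over conjugacy classes (|C| * chi_4(C) * conj(chi_4(C))):
  1*(1)*conj(1) + 1*(1)*conj(1) + 2*(-1)*conj(-1) + 2*(1)*conj(1) + 2*(-1)*conj(-1) + 4*(-1)*conj(-1) + 4*(1)*conj(1)
  = (1) + (1) + (2) + (2) + (2) + (4) + (4)
  = 16.
Dividing by |G| = 16 gives 16/16 = 1, matching the row-orthogonality relation <chi_4, chi_4> = [chi_4 = chi_4].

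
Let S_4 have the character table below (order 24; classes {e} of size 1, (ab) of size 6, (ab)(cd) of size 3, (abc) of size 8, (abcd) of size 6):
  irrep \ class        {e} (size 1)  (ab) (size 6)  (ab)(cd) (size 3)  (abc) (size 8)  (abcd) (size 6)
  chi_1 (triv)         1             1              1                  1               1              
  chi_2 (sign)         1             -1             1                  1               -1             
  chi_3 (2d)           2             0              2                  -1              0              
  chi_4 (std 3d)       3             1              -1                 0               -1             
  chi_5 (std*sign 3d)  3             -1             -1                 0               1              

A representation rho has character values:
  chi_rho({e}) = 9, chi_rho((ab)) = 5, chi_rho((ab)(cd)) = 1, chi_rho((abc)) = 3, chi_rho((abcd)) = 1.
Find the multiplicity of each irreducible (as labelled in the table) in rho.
Multiplicities: chi_1: 3, chi_2: 0, chi_3: 0, chi_4: 2, chi_5: 0.

Justification: Use <chi_rho, chi> = (1/|G|) sum_C |C| * chi_rho(C) * conj(chi(C)) with |G| = 24 for each irreducible chi in the table:
  <chi_rho, chi_1> = (1/24)[1*(9)*conj(1) + 6*(5)*conj(1) + 3*(1)*conj(1) + 8*(3)*conj(1) + 6*(1)*conj(1)]
      = (1/24)[(9) + (30) + (3) + (24) + (6)] = 72/24 = 3
  <chi_rho, chi_2> = (1/24)[1*(9)*conj(1) + 6*(5)*conj(-1) + 3*(1)*conj(1) + 8*(3)*conj(1) + 6*(1)*conj(-1)]
      = (1/24)[(9) + (-30) + (3) + (24) + (-6)] = 0/24 = 0
  <chi_rho, chi_3> = (1/24)[1*(9)*conj(2) + 6*(5)*conj(0) + 3*(1)*conj(2) + 8*(3)*conj(-1) + 6*(1)*conj(0)]
      = (1/24)[(18) + (0) + (6) + (-24) + (0)] = 0/24 = 0
  <chi_rho, chi_4> = (1/24)[1*(9)*conj(3) + 6*(5)*conj(1) + 3*(1)*conj(-1) + 8*(3)*conj(0) + 6*(1)*conj(-1)]
      = (1/24)[(27) + (30) + (-3) + (0) + (-6)] = 48/24 = 2
  <chi_rho, chi_5> = (1/24)[1*(9)*conj(3) + 6*(5)*conj(-1) + 3*(1)*conj(-1) + 8*(3)*conj(0) + 6*(1)*conj(1)]
      = (1/24)[(27) + (-30) + (-3) + (0) + (6)] = 0/24 = 0
Dimension check: dim(rho) = sum (mult * dim) = 3*1 + 0*1 + 0*2 + 2*3 + 0*3 = 9 = chi_rho(e) = 9.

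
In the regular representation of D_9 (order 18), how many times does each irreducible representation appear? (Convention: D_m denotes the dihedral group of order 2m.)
Each irreducible V_i of dimension d_i appears with multiplicity d_i, i.e. rho_reg = (direct sum over all irreducibles V_i) d_i V_i. The irreducible dimensions for D_9 are 1, 1, 2, 2, 2, 2: 2 irreducibles of dimension 1, each with multiplicity 1; 4 irreducibles of dimension 2, each with multiplicity 2. Total dimension 2*1*1 + 4*2*2 = 18 = |G|.

Explanation: General theorem: in the regular representation of a finite group G, each irreducible appears with multiplicity equal to its dimension. Check: dim(rho_reg) = sum d_i^2 = 1 + 1 + 4 + 4 + 4 + 4 = 18 = |G|.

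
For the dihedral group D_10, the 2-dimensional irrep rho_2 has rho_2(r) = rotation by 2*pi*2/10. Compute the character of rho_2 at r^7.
chi_{rho_2}(r^7) = 2*cos(2*pi*2*7/10) = -sqrt(5)/2 - 1/2

Details: rho_2(r^7) is rotation by angle 2*pi*2*7/10, whose trace is 2*cos(2*pi*2*7/10) = -sqrt(5)/2 - 1/2.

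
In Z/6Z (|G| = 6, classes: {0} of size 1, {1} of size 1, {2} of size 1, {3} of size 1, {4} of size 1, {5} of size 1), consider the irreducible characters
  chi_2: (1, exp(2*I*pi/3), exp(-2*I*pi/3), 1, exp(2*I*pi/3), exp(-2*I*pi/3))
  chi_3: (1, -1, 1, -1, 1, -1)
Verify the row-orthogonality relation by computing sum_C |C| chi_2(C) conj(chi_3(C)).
Sum = 0; so <chi_2, chi_3> = 0 (distinct irreducibles are orthogonal).

Reasoning: Compute term by term over conjugacy classes (|C| * chi_2(C) * conj(chi_3(C))):
  1*(1)*conj(1) + 1*(exp(2*I*pi/3))*conj(-1) + 1*(exp(-2*I*pi/3))*conj(1) + 1*(1)*conj(-1) + 1*(exp(2*I*pi/3))*conj(1) + 1*(exp(-2*I*pi/3))*conj(-1)
  = (1) + (-exp(2*I*pi/3)) + (exp(-2*I*pi/3)) + (-1) + (exp(2*I*pi/3)) + (-exp(-2*I*pi/3))
  = 0.
(Exp terms are combined using exp(i*s)*conj(exp(i*t)) = exp(i*(s-t)), and sums of them are collapsed using the identity that for every m > 1 the m distinct m-th roots of unity sum to 0, e.g. 1 + exp(2*I*pi/3) + exp(-2*I*pi/3) = 0.)
Dividing by |G| = 6 gives 0/6 = 0, matching the row-orthogonality relation <chi_2, chi_3> = [chi_2 = chi_3].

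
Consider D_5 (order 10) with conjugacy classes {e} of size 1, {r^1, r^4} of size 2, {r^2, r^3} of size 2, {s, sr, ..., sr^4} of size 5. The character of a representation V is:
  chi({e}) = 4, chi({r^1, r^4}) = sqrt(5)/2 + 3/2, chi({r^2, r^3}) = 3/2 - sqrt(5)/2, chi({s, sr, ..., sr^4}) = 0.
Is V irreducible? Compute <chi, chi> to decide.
Not irreducible (reducible): <chi, chi> = 3 > 1.

Justification: <chi, chi> = (1/|G|) sum_C |C| * |chi(C)|^2 = (1/10)[1*|4|^2 + 2*|sqrt(5)/2 + 3/2|^2 + 2*|3/2 - sqrt(5)/2|^2 + 5*|0|^2]
  = (1/10)[(16) + (3*sqrt(5) + 7) + (7 - 3*sqrt(5)) + (0)] = 30/10 = 3.
A character is irreducible iff <chi, chi> = 1, so this representation is reducible.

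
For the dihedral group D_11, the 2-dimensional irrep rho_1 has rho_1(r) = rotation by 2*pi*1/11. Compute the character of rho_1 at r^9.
chi_{rho_1}(r^9) = 2*cos(2*pi*1*9/11) = 2*cos(4*pi/11)

Derivation: rho_1(r^9) is rotation by angle 2*pi*1*9/11, whose trace is 2*cos(2*pi*1*9/11) = 2*cos(4*pi/11).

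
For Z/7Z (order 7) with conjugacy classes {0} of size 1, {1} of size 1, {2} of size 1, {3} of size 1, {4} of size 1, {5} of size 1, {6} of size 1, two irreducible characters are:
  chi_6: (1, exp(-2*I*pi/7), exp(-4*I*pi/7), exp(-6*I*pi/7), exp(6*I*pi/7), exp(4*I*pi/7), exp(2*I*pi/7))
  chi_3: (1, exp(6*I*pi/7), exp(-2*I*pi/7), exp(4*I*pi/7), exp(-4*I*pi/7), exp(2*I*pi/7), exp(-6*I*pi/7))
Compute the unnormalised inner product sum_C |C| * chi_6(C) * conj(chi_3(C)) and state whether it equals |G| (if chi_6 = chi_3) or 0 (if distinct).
Sum = 0; so <chi_6, chi_3> = 0 (distinct irreducibles are orthogonal).

Justification: Compute term by term over conjugacy classes (|C| * chi_6(C) * conj(chi_3(C))):
  1*(1)*conj(1) + 1*(exp(-2*I*pi/7))*conj(exp(6*I*pi/7)) + 1*(exp(-4*I*pi/7))*conj(exp(-2*I*pi/7)) + 1*(exp(-6*I*pi/7))*conj(exp(4*I*pi/7)) + 1*(exp(6*I*pi/7))*conj(exp(-4*I*pi/7)) + 1*(exp(4*I*pi/7))*conj(exp(2*I*pi/7)) + 1*(exp(2*I*pi/7))*conj(exp(-6*I*pi/7))
  = (1) + (exp(6*I*pi/7)) + (exp(-2*I*pi/7)) + (exp(4*I*pi/7)) + (exp(-4*I*pi/7)) + (exp(2*I*pi/7)) + (exp(-6*I*pi/7))
  = 0.
(Exp terms are combined using exp(i*s)*conj(exp(i*t)) = exp(i*(s-t)), and sums of them are collapsed using the identity that for every m > 1 the m distinct m-th roots of unity sum to 0, e.g. 1 + exp(2*I*pi/3) + exp(-2*I*pi/3) = 0.)
Dividing by |G| = 7 gives 0/7 = 0, matching the row-orthogonality relation <chi_6, chi_3> = [chi_6 = chi_3].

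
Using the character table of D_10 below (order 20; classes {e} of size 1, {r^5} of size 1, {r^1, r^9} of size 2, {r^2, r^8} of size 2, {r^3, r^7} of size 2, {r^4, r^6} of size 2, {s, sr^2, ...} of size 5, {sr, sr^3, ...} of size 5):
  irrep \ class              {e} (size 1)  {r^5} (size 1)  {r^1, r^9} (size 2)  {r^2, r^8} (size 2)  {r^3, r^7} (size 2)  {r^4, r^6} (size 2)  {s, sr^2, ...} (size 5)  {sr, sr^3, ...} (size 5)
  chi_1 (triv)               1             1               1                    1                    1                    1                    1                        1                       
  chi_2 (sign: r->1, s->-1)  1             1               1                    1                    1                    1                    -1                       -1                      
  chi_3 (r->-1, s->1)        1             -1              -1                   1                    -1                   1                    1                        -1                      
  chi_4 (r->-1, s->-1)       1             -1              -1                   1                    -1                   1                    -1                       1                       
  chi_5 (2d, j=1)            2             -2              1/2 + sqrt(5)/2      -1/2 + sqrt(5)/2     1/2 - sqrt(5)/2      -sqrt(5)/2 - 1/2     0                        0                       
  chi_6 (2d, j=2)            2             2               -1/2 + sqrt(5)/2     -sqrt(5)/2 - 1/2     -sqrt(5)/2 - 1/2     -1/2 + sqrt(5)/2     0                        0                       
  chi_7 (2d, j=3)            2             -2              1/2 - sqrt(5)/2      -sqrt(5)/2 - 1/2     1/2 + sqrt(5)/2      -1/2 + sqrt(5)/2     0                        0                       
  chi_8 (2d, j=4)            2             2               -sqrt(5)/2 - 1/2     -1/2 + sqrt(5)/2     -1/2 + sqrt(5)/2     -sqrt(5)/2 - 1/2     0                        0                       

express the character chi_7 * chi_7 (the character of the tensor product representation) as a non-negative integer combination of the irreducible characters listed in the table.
chi_7 tensor chi_7 = chi_1 + chi_2 + chi_8 (all other irreducibles have multiplicity 0).

Derivation: The character of a tensor product is the pointwise product (chi_7 * chi_7)(C) = chi_7(C) * chi_7(C):
  {e}: (2)*(2), {r^5}: (-2)*(-2), {r^1, r^9}: (1/2 - sqrt(5)/2)*(1/2 - sqrt(5)/2), {r^2, r^8}: (-sqrt(5)/2 - 1/2)*(-sqrt(5)/2 - 1/2), {r^3, r^7}: (1/2 + sqrt(5)/2)*(1/2 + sqrt(5)/2), {r^4, r^6}: (-1/2 + sqrt(5)/2)*(-1/2 + sqrt(5)/2), {s, sr^2, ...}: (0)*(0), {sr, sr^3, ...}: (0)*(0)
so (chi_7 * chi_7) takes values
  {e} -> 4, {r^5} -> 4, {r^1, r^9} -> 3/2 - sqrt(5)/2, {r^2, r^8} -> sqrt(5)/2 + 3/2, {r^3, r^7} -> sqrt(5)/2 + 3/2, {r^4, r^6} -> 3/2 - sqrt(5)/2, {s, sr^2, ...} -> 0, {sr, sr^3, ...} -> 0.
Now take the inner product of this character with each irreducible chi from the table, <chi_7*chi_7, chi> = (1/20) sum_C |C| (chi_7*chi_7)(C) conj(chi(C)):
  <chi_7*chi_7, chi_1> = (1/20)[1*(4)*conj(1) + 1*(4)*conj(1) + 2*(3/2 - sqrt(5)/2)*conj(1) + 2*(sqrt(5)/2 + 3/2)*conj(1) + 2*(sqrt(5)/2 + 3/2)*conj(1) + 2*(3/2 - sqrt(5)/2)*conj(1) + 5*(0)*conj(1) + 5*(0)*conj(1)]
      = (1/20)[(4) + (4) + (3 - sqrt(5)) + (sqrt(5) + 3) + (sqrt(5) + 3) + (3 - sqrt(5)) + (0) + (0)] = 20/20 = 1
  <chi_7*chi_7, chi_2> = (1/20)[1*(4)*conj(1) + 1*(4)*conj(1) + 2*(3/2 - sqrt(5)/2)*conj(1) + 2*(sqrt(5)/2 + 3/2)*conj(1) + 2*(sqrt(5)/2 + 3/2)*conj(1) + 2*(3/2 - sqrt(5)/2)*conj(1) + 5*(0)*conj(-1) + 5*(0)*conj(-1)]
      = (1/20)[(4) + (4) + (3 - sqrt(5)) + (sqrt(5) + 3) + (sqrt(5) + 3) + (3 - sqrt(5)) + (0) + (0)] = 20/20 = 1
  <chi_7*chi_7, chi_3> = (1/20)[1*(4)*conj(1) + 1*(4)*conj(-1) + 2*(3/2 - sqrt(5)/2)*conj(-1) + 2*(sqrt(5)/2 + 3/2)*conj(1) + 2*(sqrt(5)/2 + 3/2)*conj(-1) + 2*(3/2 - sqrt(5)/2)*conj(1) + 5*(0)*conj(1) + 5*(0)*conj(-1)]
      = (1/20)[(4) + (-4) + (-3 + sqrt(5)) + (sqrt(5) + 3) + (-3 - sqrt(5)) + (3 - sqrt(5)) + (0) + (0)] = 0/20 = 0
  <chi_7*chi_7, chi_4> = (1/20)[1*(4)*conj(1) + 1*(4)*conj(-1) + 2*(3/2 - sqrt(5)/2)*conj(-1) + 2*(sqrt(5)/2 + 3/2)*conj(1) + 2*(sqrt(5)/2 + 3/2)*conj(-1) + 2*(3/2 - sqrt(5)/2)*conj(1) + 5*(0)*conj(-1) + 5*(0)*conj(1)]
      = (1/20)[(4) + (-4) + (-3 + sqrt(5)) + (sqrt(5) + 3) + (-3 - sqrt(5)) + (3 - sqrt(5)) + (0) + (0)] = 0/20 = 0
  <chi_7*chi_7, chi_5> = (1/20)[1*(4)*conj(2) + 1*(4)*conj(-2) + 2*(3/2 - sqrt(5)/2)*conj(1/2 + sqrt(5)/2) + 2*(sqrt(5)/2 + 3/2)*conj(-1/2 + sqrt(5)/2) + 2*(sqrt(5)/2 + 3/2)*conj(1/2 - sqrt(5)/2) + 2*(3/2 - sqrt(5)/2)*conj(-sqrt(5)/2 - 1/2) + 5*(0)*conj(0) + 5*(0)*conj(0)]
      = (1/20)[(8) + (-8) + (-1 + sqrt(5)) + (1 + sqrt(5)) + (-sqrt(5) - 1) + (1 - sqrt(5)) + (0) + (0)] = 0/20 = 0
  <chi_7*chi_7, chi_6> = (1/20)[1*(4)*conj(2) + 1*(4)*conj(2) + 2*(3/2 - sqrt(5)/2)*conj(-1/2 + sqrt(5)/2) + 2*(sqrt(5)/2 + 3/2)*conj(-sqrt(5)/2 - 1/2) + 2*(sqrt(5)/2 + 3/2)*conj(-sqrt(5)/2 - 1/2) + 2*(3/2 - sqrt(5)/2)*conj(-1/2 + sqrt(5)/2) + 5*(0)*conj(0) + 5*(0)*conj(0)]
      = (1/20)[(8) + (8) + (-4 + 2*sqrt(5)) + (-2*sqrt(5) - 4) + (-2*sqrt(5) - 4) + (-4 + 2*sqrt(5)) + (0) + (0)] = 0/20 = 0
  <chi_7*chi_7, chi_7> = (1/20)[1*(4)*conj(2) + 1*(4)*conj(-2) + 2*(3/2 - sqrt(5)/2)*conj(1/2 - sqrt(5)/2) + 2*(sqrt(5)/2 + 3/2)*conj(-sqrt(5)/2 - 1/2) + 2*(sqrt(5)/2 + 3/2)*conj(1/2 + sqrt(5)/2) + 2*(3/2 - sqrt(5)/2)*conj(-1/2 + sqrt(5)/2) + 5*(0)*conj(0) + 5*(0)*conj(0)]
      = (1/20)[(8) + (-8) + (4 - 2*sqrt(5)) + (-2*sqrt(5) - 4) + (4 + 2*sqrt(5)) + (-4 + 2*sqrt(5)) + (0) + (0)] = 0/20 = 0
  <chi_7*chi_7, chi_8> = (1/20)[1*(4)*conj(2) + 1*(4)*conj(2) + 2*(3/2 - sqrt(5)/2)*conj(-sqrt(5)/2 - 1/2) + 2*(sqrt(5)/2 + 3/2)*conj(-1/2 + sqrt(5)/2) + 2*(sqrt(5)/2 + 3/2)*conj(-1/2 + sqrt(5)/2) + 2*(3/2 - sqrt(5)/2)*conj(-sqrt(5)/2 - 1/2) + 5*(0)*conj(0) + 5*(0)*conj(0)]
      = (1/20)[(8) + (8) + (1 - sqrt(5)) + (1 + sqrt(5)) + (1 + sqrt(5)) + (1 - sqrt(5)) + (0) + (0)] = 20/20 = 1
Hence the multiplicities are chi_1: 1, chi_2: 1, chi_8: 1. Dimension check: dim(chi_7)*dim(chi_7) = 2*2 = 4 and sum (mult * dim) = 1*1 + 1*1 + 1*2 = 4.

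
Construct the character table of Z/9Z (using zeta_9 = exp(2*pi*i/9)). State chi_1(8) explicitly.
Character table of Z/9Z (irreps indexed chi_0,...,chi_8 with chi_k(m) = zeta_9^(k*m), zeta_9 = exp(2*pi*i/9)):
  irrep \ class  {0} (size 1)  {1} (size 1)    {2} (size 1)    {3} (size 1)    {4} (size 1)    {5} (size 1)    {6} (size 1)    {7} (size 1)    {8} (size 1)  
  chi_0          1             1               1               1               1               1               1               1               1             
  chi_1          1             exp(2*I*pi/9)   exp(4*I*pi/9)   exp(2*I*pi/3)   exp(8*I*pi/9)   exp(-8*I*pi/9)  exp(-2*I*pi/3)  exp(-4*I*pi/9)  exp(-2*I*pi/9)
  chi_2          1             exp(4*I*pi/9)   exp(8*I*pi/9)   exp(-2*I*pi/3)  exp(-2*I*pi/9)  exp(2*I*pi/9)   exp(2*I*pi/3)   exp(-8*I*pi/9)  exp(-4*I*pi/9)
  chi_3          1             exp(2*I*pi/3)   exp(-2*I*pi/3)  1               exp(2*I*pi/3)   exp(-2*I*pi/3)  1               exp(2*I*pi/3)   exp(-2*I*pi/3)
  chi_4          1             exp(8*I*pi/9)   exp(-2*I*pi/9)  exp(2*I*pi/3)   exp(-4*I*pi/9)  exp(4*I*pi/9)   exp(-2*I*pi/3)  exp(2*I*pi/9)   exp(-8*I*pi/9)
  chi_5          1             exp(-8*I*pi/9)  exp(2*I*pi/9)   exp(-2*I*pi/3)  exp(4*I*pi/9)   exp(-4*I*pi/9)  exp(2*I*pi/3)   exp(-2*I*pi/9)  exp(8*I*pi/9) 
  chi_6          1             exp(-2*I*pi/3)  exp(2*I*pi/3)   1               exp(-2*I*pi/3)  exp(2*I*pi/3)   1               exp(-2*I*pi/3)  exp(2*I*pi/3) 
  chi_7          1             exp(-4*I*pi/9)  exp(-8*I*pi/9)  exp(2*I*pi/3)   exp(2*I*pi/9)   exp(-2*I*pi/9)  exp(-2*I*pi/3)  exp(8*I*pi/9)   exp(4*I*pi/9) 
  chi_8          1             exp(-2*I*pi/9)  exp(-4*I*pi/9)  exp(-2*I*pi/3)  exp(-8*I*pi/9)  exp(8*I*pi/9)   exp(2*I*pi/3)   exp(4*I*pi/9)   exp(2*I*pi/9) 

Spot check: chi_1(8) = zeta_9^(1*8) = zeta_9^8 = exp(-2*I*pi/9).

Z/9Z is abelian, so all 9 irreducible complex representations are 1-dimensional. They are given by chi_k(m) = zeta_9^(k*m) for k = 0,...,8. Row orthogonality: sum_m chi_k(m) conj(chi_l(m)) = 9 * [k = l].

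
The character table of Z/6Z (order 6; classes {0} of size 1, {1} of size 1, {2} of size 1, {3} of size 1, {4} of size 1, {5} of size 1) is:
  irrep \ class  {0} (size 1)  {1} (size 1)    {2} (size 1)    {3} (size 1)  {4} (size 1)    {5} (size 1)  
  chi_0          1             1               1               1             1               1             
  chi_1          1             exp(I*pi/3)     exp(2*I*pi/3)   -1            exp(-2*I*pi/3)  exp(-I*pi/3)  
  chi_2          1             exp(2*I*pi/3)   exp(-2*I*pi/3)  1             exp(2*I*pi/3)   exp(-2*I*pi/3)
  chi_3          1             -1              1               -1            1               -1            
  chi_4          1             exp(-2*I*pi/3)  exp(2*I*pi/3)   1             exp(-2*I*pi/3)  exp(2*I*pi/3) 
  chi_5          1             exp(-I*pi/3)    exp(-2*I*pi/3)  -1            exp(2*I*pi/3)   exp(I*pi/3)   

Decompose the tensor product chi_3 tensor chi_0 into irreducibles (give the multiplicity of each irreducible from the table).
chi_3 tensor chi_0 = chi_3 (all other irreducibles have multiplicity 0).

Proof sketch: The character of a tensor product is the pointwise product (chi_3 * chi_0)(C) = chi_3(C) * chi_0(C):
  {0}: (1)*(1), {1}: (-1)*(1), {2}: (1)*(1), {3}: (-1)*(1), {4}: (1)*(1), {5}: (-1)*(1)
so (chi_3 * chi_0) takes values
  {0} -> 1, {1} -> -1, {2} -> 1, {3} -> -1, {4} -> 1, {5} -> -1.
Now take the inner product of this character with each irreducible chi from the table, <chi_3*chi_0, chi> = (1/6) sum_C |C| (chi_3*chi_0)(C) conj(chi(C)):
  <chi_3*chi_0, chi_0> = (1/6)[1*(1)*conj(1) + 1*(-1)*conj(1) + 1*(1)*conj(1) + 1*(-1)*conj(1) + 1*(1)*conj(1) + 1*(-1)*conj(1)]
      = (1/6)[(1) + (-1) + (1) + (-1) + (1) + (-1)] = 0/6 = 0
  <chi_3*chi_0, chi_1> = (1/6)[1*(1)*conj(1) + 1*(-1)*conj(exp(I*pi/3)) + 1*(1)*conj(exp(2*I*pi/3)) + 1*(-1)*conj(-1) + 1*(1)*conj(exp(-2*I*pi/3)) + 1*(-1)*conj(exp(-I*pi/3))]
      = (1/6)[(1) + (-exp(-I*pi/3)) + (exp(-2*I*pi/3)) + (1) + (exp(2*I*pi/3)) + (-exp(I*pi/3))] = 0/6 = 0
  <chi_3*chi_0, chi_2> = (1/6)[1*(1)*conj(1) + 1*(-1)*conj(exp(2*I*pi/3)) + 1*(1)*conj(exp(-2*I*pi/3)) + 1*(-1)*conj(1) + 1*(1)*conj(exp(2*I*pi/3)) + 1*(-1)*conj(exp(-2*I*pi/3))]
      = (1/6)[(1) + (-exp(-2*I*pi/3)) + (exp(2*I*pi/3)) + (-1) + (exp(-2*I*pi/3)) + (-exp(2*I*pi/3))] = 0/6 = 0
  <chi_3*chi_0, chi_3> = (1/6)[1*(1)*conj(1) + 1*(-1)*conj(-1) + 1*(1)*conj(1) + 1*(-1)*conj(-1) + 1*(1)*conj(1) + 1*(-1)*conj(-1)]
      = (1/6)[(1) + (1) + (1) + (1) + (1) + (1)] = 6/6 = 1
  <chi_3*chi_0, chi_4> = (1/6)[1*(1)*conj(1) + 1*(-1)*conj(exp(-2*I*pi/3)) + 1*(1)*conj(exp(2*I*pi/3)) + 1*(-1)*conj(1) + 1*(1)*conj(exp(-2*I*pi/3)) + 1*(-1)*conj(exp(2*I*pi/3))]
      = (1/6)[(1) + (-exp(2*I*pi/3)) + (exp(-2*I*pi/3)) + (-1) + (exp(2*I*pi/3)) + (-exp(-2*I*pi/3))] = 0/6 = 0
  <chi_3*chi_0, chi_5> = (1/6)[1*(1)*conj(1) + 1*(-1)*conj(exp(-I*pi/3)) + 1*(1)*conj(exp(-2*I*pi/3)) + 1*(-1)*conj(-1) + 1*(1)*conj(exp(2*I*pi/3)) + 1*(-1)*conj(exp(I*pi/3))]
      = (1/6)[(1) + (-exp(I*pi/3)) + (exp(2*I*pi/3)) + (1) + (exp(-2*I*pi/3)) + (-exp(-I*pi/3))] = 0/6 = 0
(Exp terms are combined using exp(i*s)*conj(exp(i*t)) = exp(i*(s-t)), and sums of them are collapsed using the identity that for every m > 1 the m distinct m-th roots of unity sum to 0, e.g. 1 + exp(2*I*pi/3) + exp(-2*I*pi/3) = 0.)
Hence the multiplicities are chi_3: 1. Dimension check: dim(chi_3)*dim(chi_0) = 1*1 = 1 and sum (mult * dim) = 1*1 = 1.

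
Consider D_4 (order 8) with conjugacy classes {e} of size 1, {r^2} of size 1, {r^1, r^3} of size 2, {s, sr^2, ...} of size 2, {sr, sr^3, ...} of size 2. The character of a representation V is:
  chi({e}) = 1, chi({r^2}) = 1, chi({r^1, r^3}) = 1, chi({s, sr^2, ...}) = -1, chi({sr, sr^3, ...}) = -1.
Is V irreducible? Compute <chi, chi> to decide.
Irreducible: <chi, chi> = 1.

Justification: <chi, chi> = (1/|G|) sum_C |C| * |chi(C)|^2 = (1/8)[1*|1|^2 + 1*|1|^2 + 2*|1|^2 + 2*|-1|^2 + 2*|-1|^2]
  = (1/8)[(1) + (1) + (2) + (2) + (2)] = 8/8 = 1.
A character is irreducible iff <chi, chi> = 1, so this representation is irreducible.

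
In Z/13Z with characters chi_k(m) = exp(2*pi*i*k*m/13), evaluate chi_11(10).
chi_11(10) = zeta_13^110 = exp(12*I*pi/13)

Solution. chi_11(10) = zeta_13^(11*10) = zeta_13^110. Since zeta_13^13 = 1, this equals zeta_13^6 = exp(2*pi*i*6/13) = exp(12*I*pi/13).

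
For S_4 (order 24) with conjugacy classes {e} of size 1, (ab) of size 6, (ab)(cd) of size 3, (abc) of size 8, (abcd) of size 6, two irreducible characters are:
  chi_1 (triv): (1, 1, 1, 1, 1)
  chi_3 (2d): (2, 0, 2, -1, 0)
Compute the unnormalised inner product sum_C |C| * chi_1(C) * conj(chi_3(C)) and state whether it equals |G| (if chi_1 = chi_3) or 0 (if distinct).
Sum = 0; so <chi_1, chi_3> = 0 (distinct irreducibles are orthogonal).

Details: Compute term by term over conjugacy classes (|C| * chi_1(C) * conj(chi_3(C))):
  1*(1)*conj(2) + 6*(1)*conj(0) + 3*(1)*conj(2) + 8*(1)*conj(-1) + 6*(1)*conj(0)
  = (2) + (0) + (6) + (-8) + (0)
  = 0.
Dividing by |G| = 24 gives 0/24 = 0, matching the row-orthogonality relation <chi_1, chi_3> = [chi_1 = chi_3].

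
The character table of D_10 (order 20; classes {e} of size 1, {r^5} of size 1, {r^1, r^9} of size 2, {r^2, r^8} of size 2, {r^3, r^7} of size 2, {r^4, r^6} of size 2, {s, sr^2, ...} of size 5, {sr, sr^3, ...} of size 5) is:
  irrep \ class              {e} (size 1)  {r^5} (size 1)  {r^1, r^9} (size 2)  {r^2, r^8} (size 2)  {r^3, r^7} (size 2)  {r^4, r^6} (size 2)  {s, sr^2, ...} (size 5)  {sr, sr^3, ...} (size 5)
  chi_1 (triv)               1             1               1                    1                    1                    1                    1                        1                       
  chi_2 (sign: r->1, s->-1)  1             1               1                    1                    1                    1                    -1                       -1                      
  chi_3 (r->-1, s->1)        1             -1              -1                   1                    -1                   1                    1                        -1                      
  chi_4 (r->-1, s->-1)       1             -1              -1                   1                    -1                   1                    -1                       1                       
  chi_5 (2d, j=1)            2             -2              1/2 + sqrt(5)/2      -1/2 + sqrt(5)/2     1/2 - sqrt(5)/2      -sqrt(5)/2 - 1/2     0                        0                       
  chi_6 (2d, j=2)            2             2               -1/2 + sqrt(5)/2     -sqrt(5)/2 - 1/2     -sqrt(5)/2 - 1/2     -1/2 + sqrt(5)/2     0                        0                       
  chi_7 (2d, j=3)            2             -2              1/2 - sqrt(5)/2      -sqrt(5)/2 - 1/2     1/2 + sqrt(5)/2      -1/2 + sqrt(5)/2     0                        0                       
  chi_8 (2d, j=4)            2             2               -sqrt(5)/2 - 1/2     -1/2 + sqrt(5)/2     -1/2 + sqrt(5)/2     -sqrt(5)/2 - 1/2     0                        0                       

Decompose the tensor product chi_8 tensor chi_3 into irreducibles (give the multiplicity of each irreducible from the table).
chi_8 tensor chi_3 = chi_5 (all other irreducibles have multiplicity 0).

The character of a tensor product is the pointwise product (chi_8 * chi_3)(C) = chi_8(C) * chi_3(C):
  {e}: (2)*(1), {r^5}: (2)*(-1), {r^1, r^9}: (-sqrt(5)/2 - 1/2)*(-1), {r^2, r^8}: (-1/2 + sqrt(5)/2)*(1), {r^3, r^7}: (-1/2 + sqrt(5)/2)*(-1), {r^4, r^6}: (-sqrt(5)/2 - 1/2)*(1), {s, sr^2, ...}: (0)*(1), {sr, sr^3, ...}: (0)*(-1)
so (chi_8 * chi_3) takes values
  {e} -> 2, {r^5} -> -2, {r^1, r^9} -> 1/2 + sqrt(5)/2, {r^2, r^8} -> -1/2 + sqrt(5)/2, {r^3, r^7} -> 1/2 - sqrt(5)/2, {r^4, r^6} -> -sqrt(5)/2 - 1/2, {s, sr^2, ...} -> 0, {sr, sr^3, ...} -> 0.
Now take the inner product of this character with each irreducible chi from the table, <chi_8*chi_3, chi> = (1/20) sum_C |C| (chi_8*chi_3)(C) conj(chi(C)):
  <chi_8*chi_3, chi_1> = (1/20)[1*(2)*conj(1) + 1*(-2)*conj(1) + 2*(1/2 + sqrt(5)/2)*conj(1) + 2*(-1/2 + sqrt(5)/2)*conj(1) + 2*(1/2 - sqrt(5)/2)*conj(1) + 2*(-sqrt(5)/2 - 1/2)*conj(1) + 5*(0)*conj(1) + 5*(0)*conj(1)]
      = (1/20)[(2) + (-2) + (1 + sqrt(5)) + (-1 + sqrt(5)) + (1 - sqrt(5)) + (-sqrt(5) - 1) + (0) + (0)] = 0/20 = 0
  <chi_8*chi_3, chi_2> = (1/20)[1*(2)*conj(1) + 1*(-2)*conj(1) + 2*(1/2 + sqrt(5)/2)*conj(1) + 2*(-1/2 + sqrt(5)/2)*conj(1) + 2*(1/2 - sqrt(5)/2)*conj(1) + 2*(-sqrt(5)/2 - 1/2)*conj(1) + 5*(0)*conj(-1) + 5*(0)*conj(-1)]
      = (1/20)[(2) + (-2) + (1 + sqrt(5)) + (-1 + sqrt(5)) + (1 - sqrt(5)) + (-sqrt(5) - 1) + (0) + (0)] = 0/20 = 0
  <chi_8*chi_3, chi_3> = (1/20)[1*(2)*conj(1) + 1*(-2)*conj(-1) + 2*(1/2 + sqrt(5)/2)*conj(-1) + 2*(-1/2 + sqrt(5)/2)*conj(1) + 2*(1/2 - sqrt(5)/2)*conj(-1) + 2*(-sqrt(5)/2 - 1/2)*conj(1) + 5*(0)*conj(1) + 5*(0)*conj(-1)]
      = (1/20)[(2) + (2) + (-sqrt(5) - 1) + (-1 + sqrt(5)) + (-1 + sqrt(5)) + (-sqrt(5) - 1) + (0) + (0)] = 0/20 = 0
  <chi_8*chi_3, chi_4> = (1/20)[1*(2)*conj(1) + 1*(-2)*conj(-1) + 2*(1/2 + sqrt(5)/2)*conj(-1) + 2*(-1/2 + sqrt(5)/2)*conj(1) + 2*(1/2 - sqrt(5)/2)*conj(-1) + 2*(-sqrt(5)/2 - 1/2)*conj(1) + 5*(0)*conj(-1) + 5*(0)*conj(1)]
      = (1/20)[(2) + (2) + (-sqrt(5) - 1) + (-1 + sqrt(5)) + (-1 + sqrt(5)) + (-sqrt(5) - 1) + (0) + (0)] = 0/20 = 0
  <chi_8*chi_3, chi_5> = (1/20)[1*(2)*conj(2) + 1*(-2)*conj(-2) + 2*(1/2 + sqrt(5)/2)*conj(1/2 + sqrt(5)/2) + 2*(-1/2 + sqrt(5)/2)*conj(-1/2 + sqrt(5)/2) + 2*(1/2 - sqrt(5)/2)*conj(1/2 - sqrt(5)/2) + 2*(-sqrt(5)/2 - 1/2)*conj(-sqrt(5)/2 - 1/2) + 5*(0)*conj(0) + 5*(0)*conj(0)]
      = (1/20)[(4) + (4) + (sqrt(5) + 3) + (3 - sqrt(5)) + (3 - sqrt(5)) + (sqrt(5) + 3) + (0) + (0)] = 20/20 = 1
  <chi_8*chi_3, chi_6> = (1/20)[1*(2)*conj(2) + 1*(-2)*conj(2) + 2*(1/2 + sqrt(5)/2)*conj(-1/2 + sqrt(5)/2) + 2*(-1/2 + sqrt(5)/2)*conj(-sqrt(5)/2 - 1/2) + 2*(1/2 - sqrt(5)/2)*conj(-sqrt(5)/2 - 1/2) + 2*(-sqrt(5)/2 - 1/2)*conj(-1/2 + sqrt(5)/2) + 5*(0)*conj(0) + 5*(0)*conj(0)]
      = (1/20)[(4) + (-4) + (2) + (-2) + (2) + (-2) + (0) + (0)] = 0/20 = 0
  <chi_8*chi_3, chi_7> = (1/20)[1*(2)*conj(2) + 1*(-2)*conj(-2) + 2*(1/2 + sqrt(5)/2)*conj(1/2 - sqrt(5)/2) + 2*(-1/2 + sqrt(5)/2)*conj(-sqrt(5)/2 - 1/2) + 2*(1/2 - sqrt(5)/2)*conj(1/2 + sqrt(5)/2) + 2*(-sqrt(5)/2 - 1/2)*conj(-1/2 + sqrt(5)/2) + 5*(0)*conj(0) + 5*(0)*conj(0)]
      = (1/20)[(4) + (4) + (-2) + (-2) + (-2) + (-2) + (0) + (0)] = 0/20 = 0
  <chi_8*chi_3, chi_8> = (1/20)[1*(2)*conj(2) + 1*(-2)*conj(2) + 2*(1/2 + sqrt(5)/2)*conj(-sqrt(5)/2 - 1/2) + 2*(-1/2 + sqrt(5)/2)*conj(-1/2 + sqrt(5)/2) + 2*(1/2 - sqrt(5)/2)*conj(-1/2 + sqrt(5)/2) + 2*(-sqrt(5)/2 - 1/2)*conj(-sqrt(5)/2 - 1/2) + 5*(0)*conj(0) + 5*(0)*conj(0)]
      = (1/20)[(4) + (-4) + (-3 - sqrt(5)) + (3 - sqrt(5)) + (-3 + sqrt(5)) + (sqrt(5) + 3) + (0) + (0)] = 0/20 = 0
Hence the multiplicities are chi_5: 1. Dimension check: dim(chi_8)*dim(chi_3) = 2*1 = 2 and sum (mult * dim) = 1*2 = 2.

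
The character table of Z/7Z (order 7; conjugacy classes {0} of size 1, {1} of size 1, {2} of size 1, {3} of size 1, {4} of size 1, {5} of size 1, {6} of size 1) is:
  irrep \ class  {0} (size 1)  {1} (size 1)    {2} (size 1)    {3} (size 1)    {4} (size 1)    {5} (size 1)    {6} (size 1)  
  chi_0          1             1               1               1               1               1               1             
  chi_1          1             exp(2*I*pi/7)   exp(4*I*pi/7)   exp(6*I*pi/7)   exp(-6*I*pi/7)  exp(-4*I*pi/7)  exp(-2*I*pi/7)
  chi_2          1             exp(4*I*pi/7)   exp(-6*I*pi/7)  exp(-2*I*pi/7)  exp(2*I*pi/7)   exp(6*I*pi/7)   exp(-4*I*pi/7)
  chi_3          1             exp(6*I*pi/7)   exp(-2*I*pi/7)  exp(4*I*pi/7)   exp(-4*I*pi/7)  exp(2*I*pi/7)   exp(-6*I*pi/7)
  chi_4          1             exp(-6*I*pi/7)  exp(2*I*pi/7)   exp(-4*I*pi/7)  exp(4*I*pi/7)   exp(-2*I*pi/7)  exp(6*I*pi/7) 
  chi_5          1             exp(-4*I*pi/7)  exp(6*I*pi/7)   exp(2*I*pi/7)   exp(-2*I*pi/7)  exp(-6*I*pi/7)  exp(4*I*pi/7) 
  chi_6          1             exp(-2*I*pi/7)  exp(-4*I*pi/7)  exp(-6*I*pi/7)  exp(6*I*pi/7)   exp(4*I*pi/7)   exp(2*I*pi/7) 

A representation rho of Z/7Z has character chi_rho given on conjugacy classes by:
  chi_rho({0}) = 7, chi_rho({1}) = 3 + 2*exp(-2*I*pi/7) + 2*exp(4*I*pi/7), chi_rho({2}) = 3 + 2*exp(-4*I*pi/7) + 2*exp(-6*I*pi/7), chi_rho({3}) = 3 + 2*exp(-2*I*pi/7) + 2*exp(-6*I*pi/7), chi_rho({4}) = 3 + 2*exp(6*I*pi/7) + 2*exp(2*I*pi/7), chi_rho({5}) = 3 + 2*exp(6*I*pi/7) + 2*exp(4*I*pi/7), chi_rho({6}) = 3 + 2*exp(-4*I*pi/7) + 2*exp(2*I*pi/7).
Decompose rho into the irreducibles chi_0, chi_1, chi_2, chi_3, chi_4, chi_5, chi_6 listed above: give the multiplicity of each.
Multiplicities: chi_0: 3, chi_1: 0, chi_2: 2, chi_3: 0, chi_4: 0, chi_5: 0, chi_6: 2.

Use <chi_rho, chi> = (1/|G|) sum_C |C| * chi_rho(C) * conj(chi(C)) with |G| = 7 for each irreducible chi in the table:
  <chi_rho, chi_0> = (1/7)[1*(7)*conj(1) + 1*(3 + 2*exp(-2*I*pi/7) + 2*exp(4*I*pi/7))*conj(1) + 1*(3 + 2*exp(-4*I*pi/7) + 2*exp(-6*I*pi/7))*conj(1) + 1*(3 + 2*exp(-2*I*pi/7) + 2*exp(-6*I*pi/7))*conj(1) + 1*(3 + 2*exp(6*I*pi/7) + 2*exp(2*I*pi/7))*conj(1) + 1*(3 + 2*exp(6*I*pi/7) + 2*exp(4*I*pi/7))*conj(1) + 1*(3 + 2*exp(-4*I*pi/7) + 2*exp(2*I*pi/7))*conj(1)]
      = (1/7)[(7) + (3 + 2*exp(-2*I*pi/7) + 2*exp(4*I*pi/7)) + (3 + 2*exp(-4*I*pi/7) + 2*exp(-6*I*pi/7)) + (3 + 2*exp(-2*I*pi/7) + 2*exp(-6*I*pi/7)) + (3 + 2*exp(6*I*pi/7) + 2*exp(2*I*pi/7)) + (3 + 2*exp(6*I*pi/7) + 2*exp(4*I*pi/7)) + (3 + 2*exp(-4*I*pi/7) + 2*exp(2*I*pi/7))] = 21/7 = 3
  <chi_rho, chi_1> = (1/7)[1*(7)*conj(1) + 1*(3 + 2*exp(-2*I*pi/7) + 2*exp(4*I*pi/7))*conj(exp(2*I*pi/7)) + 1*(3 + 2*exp(-4*I*pi/7) + 2*exp(-6*I*pi/7))*conj(exp(4*I*pi/7)) + 1*(3 + 2*exp(-2*I*pi/7) + 2*exp(-6*I*pi/7))*conj(exp(6*I*pi/7)) + 1*(3 + 2*exp(6*I*pi/7) + 2*exp(2*I*pi/7))*conj(exp(-6*I*pi/7)) + 1*(3 + 2*exp(6*I*pi/7) + 2*exp(4*I*pi/7))*conj(exp(-4*I*pi/7)) + 1*(3 + 2*exp(-4*I*pi/7) + 2*exp(2*I*pi/7))*conj(exp(-2*I*pi/7))]
      = (1/7)[(7) + (3*exp(-2*I*pi/7) + 2*exp(-4*I*pi/7) + 2*exp(2*I*pi/7)) + (3*exp(-4*I*pi/7) + 2*exp(6*I*pi/7) + 2*exp(4*I*pi/7)) + (3*exp(-6*I*pi/7) + 2*exp(6*I*pi/7) + 2*exp(2*I*pi/7)) + (2*exp(-2*I*pi/7) + 2*exp(-6*I*pi/7) + 3*exp(6*I*pi/7)) + (2*exp(-4*I*pi/7) + 2*exp(-6*I*pi/7) + 3*exp(4*I*pi/7)) + (2*exp(-2*I*pi/7) + 2*exp(4*I*pi/7) + 3*exp(2*I*pi/7))] = 0/7 = 0
  <chi_rho, chi_2> = (1/7)[1*(7)*conj(1) + 1*(3 + 2*exp(-2*I*pi/7) + 2*exp(4*I*pi/7))*conj(exp(4*I*pi/7)) + 1*(3 + 2*exp(-4*I*pi/7) + 2*exp(-6*I*pi/7))*conj(exp(-6*I*pi/7)) + 1*(3 + 2*exp(-2*I*pi/7) + 2*exp(-6*I*pi/7))*conj(exp(-2*I*pi/7)) + 1*(3 + 2*exp(6*I*pi/7) + 2*exp(2*I*pi/7))*conj(exp(2*I*pi/7)) + 1*(3 + 2*exp(6*I*pi/7) + 2*exp(4*I*pi/7))*conj(exp(6*I*pi/7)) + 1*(3 + 2*exp(-4*I*pi/7) + 2*exp(2*I*pi/7))*conj(exp(-4*I*pi/7))]
      = (1/7)[(7) + (2 + 3*exp(-4*I*pi/7) + 2*exp(-6*I*pi/7)) + (2 + 3*exp(6*I*pi/7) + 2*exp(2*I*pi/7)) + (2 + 2*exp(-4*I*pi/7) + 3*exp(2*I*pi/7)) + (2 + 3*exp(-2*I*pi/7) + 2*exp(4*I*pi/7)) + (2 + 2*exp(-2*I*pi/7) + 3*exp(-6*I*pi/7)) + (2 + 2*exp(6*I*pi/7) + 3*exp(4*I*pi/7))] = 14/7 = 2
  <chi_rho, chi_3> = (1/7)[1*(7)*conj(1) + 1*(3 + 2*exp(-2*I*pi/7) + 2*exp(4*I*pi/7))*conj(exp(6*I*pi/7)) + 1*(3 + 2*exp(-4*I*pi/7) + 2*exp(-6*I*pi/7))*conj(exp(-2*I*pi/7)) + 1*(3 + 2*exp(-2*I*pi/7) + 2*exp(-6*I*pi/7))*conj(exp(4*I*pi/7)) + 1*(3 + 2*exp(6*I*pi/7) + 2*exp(2*I*pi/7))*conj(exp(-4*I*pi/7)) + 1*(3 + 2*exp(6*I*pi/7) + 2*exp(4*I*pi/7))*conj(exp(2*I*pi/7)) + 1*(3 + 2*exp(-4*I*pi/7) + 2*exp(2*I*pi/7))*conj(exp(-6*I*pi/7))]
      = (1/7)[(7) + (2*exp(-2*I*pi/7) + 3*exp(-6*I*pi/7) + 2*exp(6*I*pi/7)) + (2*exp(-4*I*pi/7) + 2*exp(-2*I*pi/7) + 3*exp(2*I*pi/7)) + (3*exp(-4*I*pi/7) + 2*exp(-6*I*pi/7) + 2*exp(4*I*pi/7)) + (2*exp(-4*I*pi/7) + 2*exp(6*I*pi/7) + 3*exp(4*I*pi/7)) + (3*exp(-2*I*pi/7) + 2*exp(2*I*pi/7) + 2*exp(4*I*pi/7)) + (2*exp(-6*I*pi/7) + 3*exp(6*I*pi/7) + 2*exp(2*I*pi/7))] = 0/7 = 0
  <chi_rho, chi_4> = (1/7)[1*(7)*conj(1) + 1*(3 + 2*exp(-2*I*pi/7) + 2*exp(4*I*pi/7))*conj(exp(-6*I*pi/7)) + 1*(3 + 2*exp(-4*I*pi/7) + 2*exp(-6*I*pi/7))*conj(exp(2*I*pi/7)) + 1*(3 + 2*exp(-2*I*pi/7) + 2*exp(-6*I*pi/7))*conj(exp(-4*I*pi/7)) + 1*(3 + 2*exp(6*I*pi/7) + 2*exp(2*I*pi/7))*conj(exp(4*I*pi/7)) + 1*(3 + 2*exp(6*I*pi/7) + 2*exp(4*I*pi/7))*conj(exp(-2*I*pi/7)) + 1*(3 + 2*exp(-4*I*pi/7) + 2*exp(2*I*pi/7))*conj(exp(6*I*pi/7))]
      = (1/7)[(7) + (2*exp(-4*I*pi/7) + 3*exp(6*I*pi/7) + 2*exp(4*I*pi/7)) + (3*exp(-2*I*pi/7) + 2*exp(-6*I*pi/7) + 2*exp(6*I*pi/7)) + (2*exp(-2*I*pi/7) + 2*exp(2*I*pi/7) + 3*exp(4*I*pi/7)) + (3*exp(-4*I*pi/7) + 2*exp(-2*I*pi/7) + 2*exp(2*I*pi/7)) + (2*exp(-6*I*pi/7) + 2*exp(6*I*pi/7) + 3*exp(2*I*pi/7)) + (2*exp(-4*I*pi/7) + 3*exp(-6*I*pi/7) + 2*exp(4*I*pi/7))] = 0/7 = 0
  <chi_rho, chi_5> = (1/7)[1*(7)*conj(1) + 1*(3 + 2*exp(-2*I*pi/7) + 2*exp(4*I*pi/7))*conj(exp(-4*I*pi/7)) + 1*(3 + 2*exp(-4*I*pi/7) + 2*exp(-6*I*pi/7))*conj(exp(6*I*pi/7)) + 1*(3 + 2*exp(-2*I*pi/7) + 2*exp(-6*I*pi/7))*conj(exp(2*I*pi/7)) + 1*(3 + 2*exp(6*I*pi/7) + 2*exp(2*I*pi/7))*conj(exp(-2*I*pi/7)) + 1*(3 + 2*exp(6*I*pi/7) + 2*exp(4*I*pi/7))*conj(exp(-6*I*pi/7)) + 1*(3 + 2*exp(-4*I*pi/7) + 2*exp(2*I*pi/7))*conj(exp(4*I*pi/7))]
      = (1/7)[(7) + (2*exp(-6*I*pi/7) + 2*exp(2*I*pi/7) + 3*exp(4*I*pi/7)) + (3*exp(-6*I*pi/7) + 2*exp(2*I*pi/7) + 2*exp(4*I*pi/7)) + (3*exp(-2*I*pi/7) + 2*exp(-4*I*pi/7) + 2*exp(6*I*pi/7)) + (2*exp(-6*I*pi/7) + 2*exp(4*I*pi/7) + 3*exp(2*I*pi/7)) + (2*exp(-4*I*pi/7) + 2*exp(-2*I*pi/7) + 3*exp(6*I*pi/7)) + (3*exp(-4*I*pi/7) + 2*exp(-2*I*pi/7) + 2*exp(6*I*pi/7))] = 0/7 = 0
  <chi_rho, chi_6> = (1/7)[1*(7)*conj(1) + 1*(3 + 2*exp(-2*I*pi/7) + 2*exp(4*I*pi/7))*conj(exp(-2*I*pi/7)) + 1*(3 + 2*exp(-4*I*pi/7) + 2*exp(-6*I*pi/7))*conj(exp(-4*I*pi/7)) + 1*(3 + 2*exp(-2*I*pi/7) + 2*exp(-6*I*pi/7))*conj(exp(-6*I*pi/7)) + 1*(3 + 2*exp(6*I*pi/7) + 2*exp(2*I*pi/7))*conj(exp(6*I*pi/7)) + 1*(3 + 2*exp(6*I*pi/7) + 2*exp(4*I*pi/7))*conj(exp(4*I*pi/7)) + 1*(3 + 2*exp(-4*I*pi/7) + 2*exp(2*I*pi/7))*conj(exp(2*I*pi/7))]
      = (1/7)[(7) + (2 + 2*exp(6*I*pi/7) + 3*exp(2*I*pi/7)) + (2 + 2*exp(-2*I*pi/7) + 3*exp(4*I*pi/7)) + (2 + 3*exp(6*I*pi/7) + 2*exp(4*I*pi/7)) + (2 + 2*exp(-4*I*pi/7) + 3*exp(-6*I*pi/7)) + (2 + 3*exp(-4*I*pi/7) + 2*exp(2*I*pi/7)) + (2 + 3*exp(-2*I*pi/7) + 2*exp(-6*I*pi/7))] = 14/7 = 2
(Exp terms are combined using exp(i*s)*conj(exp(i*t)) = exp(i*(s-t)), and sums of them are collapsed using the identity that for every m > 1 the m distinct m-th roots of unity sum to 0, e.g. 1 + exp(2*I*pi/3) + exp(-2*I*pi/3) = 0.)
Dimension check: dim(rho) = sum (mult * dim) = 3*1 + 0*1 + 2*1 + 0*1 + 0*1 + 0*1 + 2*1 = 7 = chi_rho(e) = 7.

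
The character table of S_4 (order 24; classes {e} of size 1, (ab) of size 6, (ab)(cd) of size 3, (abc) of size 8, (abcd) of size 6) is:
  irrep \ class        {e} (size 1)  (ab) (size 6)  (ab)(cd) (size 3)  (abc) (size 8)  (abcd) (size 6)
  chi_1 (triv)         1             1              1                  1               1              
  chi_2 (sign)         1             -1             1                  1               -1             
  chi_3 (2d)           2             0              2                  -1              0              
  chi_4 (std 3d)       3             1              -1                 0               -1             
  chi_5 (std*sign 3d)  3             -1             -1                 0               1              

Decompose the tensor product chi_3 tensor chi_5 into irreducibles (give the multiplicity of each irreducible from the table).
chi_3 tensor chi_5 = chi_4 + chi_5 (all other irreducibles have multiplicity 0).

Justification: The character of a tensor product is the pointwise product (chi_3 * chi_5)(C) = chi_3(C) * chi_5(C):
  {e}: (2)*(3), (ab): (0)*(-1), (ab)(cd): (2)*(-1), (abc): (-1)*(0), (abcd): (0)*(1)
so (chi_3 * chi_5) takes values
  {e} -> 6, (ab) -> 0, (ab)(cd) -> -2, (abc) -> 0, (abcd) -> 0.
Now take the inner product of this character with each irreducible chi from the table, <chi_3*chi_5, chi> = (1/24) sum_C |C| (chi_3*chi_5)(C) conj(chi(C)):
  <chi_3*chi_5, chi_1> = (1/24)[1*(6)*conj(1) + 6*(0)*conj(1) + 3*(-2)*conj(1) + 8*(0)*conj(1) + 6*(0)*conj(1)]
      = (1/24)[(6) + (0) + (-6) + (0) + (0)] = 0/24 = 0
  <chi_3*chi_5, chi_2> = (1/24)[1*(6)*conj(1) + 6*(0)*conj(-1) + 3*(-2)*conj(1) + 8*(0)*conj(1) + 6*(0)*conj(-1)]
      = (1/24)[(6) + (0) + (-6) + (0) + (0)] = 0/24 = 0
  <chi_3*chi_5, chi_3> = (1/24)[1*(6)*conj(2) + 6*(0)*conj(0) + 3*(-2)*conj(2) + 8*(0)*conj(-1) + 6*(0)*conj(0)]
      = (1/24)[(12) + (0) + (-12) + (0) + (0)] = 0/24 = 0
  <chi_3*chi_5, chi_4> = (1/24)[1*(6)*conj(3) + 6*(0)*conj(1) + 3*(-2)*conj(-1) + 8*(0)*conj(0) + 6*(0)*conj(-1)]
      = (1/24)[(18) + (0) + (6) + (0) + (0)] = 24/24 = 1
  <chi_3*chi_5, chi_5> = (1/24)[1*(6)*conj(3) + 6*(0)*conj(-1) + 3*(-2)*conj(-1) + 8*(0)*conj(0) + 6*(0)*conj(1)]
      = (1/24)[(18) + (0) + (6) + (0) + (0)] = 24/24 = 1
Hence the multiplicities are chi_4: 1, chi_5: 1. Dimension check: dim(chi_3)*dim(chi_5) = 2*3 = 6 and sum (mult * dim) = 1*3 + 1*3 = 6.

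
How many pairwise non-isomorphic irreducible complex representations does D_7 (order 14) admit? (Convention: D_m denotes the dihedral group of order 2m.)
5

Reasoning: The number of irreducible complex representations of a finite group equals its number of conjugacy classes. D_7 has 5 conjugacy classes ((n+3)/2 for n odd), so D_7 (order 14) has exactly 5 irreducible complex representations.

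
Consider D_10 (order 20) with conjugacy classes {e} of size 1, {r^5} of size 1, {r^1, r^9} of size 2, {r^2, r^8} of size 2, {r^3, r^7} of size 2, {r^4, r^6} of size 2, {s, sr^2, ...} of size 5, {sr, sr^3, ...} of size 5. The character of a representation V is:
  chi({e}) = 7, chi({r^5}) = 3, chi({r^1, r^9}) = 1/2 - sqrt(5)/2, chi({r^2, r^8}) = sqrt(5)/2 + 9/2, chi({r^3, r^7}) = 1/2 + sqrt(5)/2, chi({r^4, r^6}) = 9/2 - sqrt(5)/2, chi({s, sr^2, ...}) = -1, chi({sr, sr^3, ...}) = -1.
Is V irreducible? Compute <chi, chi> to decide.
Not irreducible (reducible): <chi, chi> = 8 > 1.

Reasoning: <chi, chi> = (1/|G|) sum_C |C| * |chi(C)|^2 = (1/20)[1*|7|^2 + 1*|3|^2 + 2*|1/2 - sqrt(5)/2|^2 + 2*|sqrt(5)/2 + 9/2|^2 + 2*|1/2 + sqrt(5)/2|^2 + 2*|9/2 - sqrt(5)/2|^2 + 5*|-1|^2 + 5*|-1|^2]
  = (1/20)[(49) + (9) + (3 - sqrt(5)) + (9*sqrt(5) + 43) + (sqrt(5) + 3) + (43 - 9*sqrt(5)) + (5) + (5)] = 160/20 = 8.
A character is irreducible iff <chi, chi> = 1, so this representation is reducible.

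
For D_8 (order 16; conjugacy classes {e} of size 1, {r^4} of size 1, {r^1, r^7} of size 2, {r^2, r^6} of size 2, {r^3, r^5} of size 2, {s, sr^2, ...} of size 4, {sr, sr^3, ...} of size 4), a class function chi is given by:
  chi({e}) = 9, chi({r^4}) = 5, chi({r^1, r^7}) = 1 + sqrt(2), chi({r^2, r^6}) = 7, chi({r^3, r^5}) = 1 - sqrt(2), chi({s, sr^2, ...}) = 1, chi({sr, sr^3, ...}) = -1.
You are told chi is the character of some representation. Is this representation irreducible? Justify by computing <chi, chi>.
Not irreducible (reducible): <chi, chi> = 14 > 1.

Derivation: <chi, chi> = (1/|G|) sum_C |C| * |chi(C)|^2 = (1/16)[1*|9|^2 + 1*|5|^2 + 2*|1 + sqrt(2)|^2 + 2*|7|^2 + 2*|1 - sqrt(2)|^2 + 4*|1|^2 + 4*|-1|^2]
  = (1/16)[(81) + (25) + (4*sqrt(2) + 6) + (98) + (6 - 4*sqrt(2)) + (4) + (4)] = 224/16 = 14.
A character is irreducible iff <chi, chi> = 1, so this representation is reducible.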